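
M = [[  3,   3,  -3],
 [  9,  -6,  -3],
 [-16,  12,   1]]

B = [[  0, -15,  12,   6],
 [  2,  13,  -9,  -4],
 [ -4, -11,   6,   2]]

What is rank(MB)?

2

First compute MB:
[[ 18,  27,  -9,   0],
 [  0, -180, 144,  72],
 [ 20, 385, -294, -142]]
Now row reduce the product.
R3 ← R3 − (10/9)·R1: [0, 355, -284, -142]
R3 ← R3 + (71/36)·R2: [0, 0, 0, 0]
2 nonzero rows, so rank(MB) = 2.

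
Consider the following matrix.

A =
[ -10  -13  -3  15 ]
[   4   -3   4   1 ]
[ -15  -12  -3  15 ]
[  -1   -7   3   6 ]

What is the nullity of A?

1

Row reduce to echelon form.
R2 ← R2 + (2/5)·R1: [0, -41/5, 14/5, 7]
R3 ← R3 − (3/2)·R1: [0, 15/2, 3/2, -15/2]
R4 ← R4 − (1/10)·R1: [0, -57/10, 33/10, 9/2]
R3 ← R3 + (75/82)·R2: [0, 0, 333/82, -45/41]
R4 ← R4 − (57/82)·R2: [0, 0, 111/82, -15/41]
R4 ← R4 − (1/3)·R3: [0, 0, 0, 0]
3 nonzero rows, so rank(A) = 3.
A has 4 columns; by rank–nullity, nullity = 4 − 3 = 1.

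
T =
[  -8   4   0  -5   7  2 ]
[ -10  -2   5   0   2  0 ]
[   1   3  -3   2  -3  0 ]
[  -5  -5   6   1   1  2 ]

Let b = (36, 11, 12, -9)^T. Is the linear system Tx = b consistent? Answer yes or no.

Row reduce the augmented matrix [T | b].
R2 ← R2 − (5/4)·R1: [0, -7, 5, 25/4, -27/4, -5/2, -34]
R3 ← R3 + (1/8)·R1: [0, 7/2, -3, 11/8, -17/8, 1/4, 33/2]
R4 ← R4 − (5/8)·R1: [0, -15/2, 6, 33/8, -27/8, 3/4, -63/2]
R3 ← R3 + (1/2)·R2: [0, 0, -1/2, 9/2, -11/2, -1, -1/2]
R4 ← R4 − (15/14)·R2: [0, 0, 9/14, -18/7, 27/7, 24/7, 69/14]
R4 ← R4 + (9/7)·R3: [0, 0, 0, 45/14, -45/14, 15/7, 30/7]
The echelon form has 4 nonzero rows, and every pivot lies in the first 6 columns, so rank(T) = rank([T|b]) = 4.
The system is consistent.

yes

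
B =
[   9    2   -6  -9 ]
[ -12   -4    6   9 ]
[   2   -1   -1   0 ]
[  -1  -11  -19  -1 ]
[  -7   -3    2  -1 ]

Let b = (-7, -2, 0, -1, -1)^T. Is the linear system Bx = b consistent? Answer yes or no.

no

Row reduce the augmented matrix [B | b].
R2 ← R2 + (4/3)·R1: [0, -4/3, -2, -3, -34/3]
R3 ← R3 − (2/9)·R1: [0, -13/9, 1/3, 2, 14/9]
R4 ← R4 + (1/9)·R1: [0, -97/9, -59/3, -2, -16/9]
R5 ← R5 + (7/9)·R1: [0, -13/9, -8/3, -8, -58/9]
R3 ← R3 − (13/12)·R2: [0, 0, 5/2, 21/4, 83/6]
R4 ← R4 − (97/12)·R2: [0, 0, -7/2, 89/4, 539/6]
R5 ← R5 − (13/12)·R2: [0, 0, -1/2, -19/4, 35/6]
R4 ← R4 + (7/5)·R3: [0, 0, 0, 148/5, 546/5]
R5 ← R5 + (1/5)·R3: [0, 0, 0, -37/10, 43/5]
R5 ← R5 + (1/8)·R4: [0, 0, 0, 0, 89/4]
The echelon form has 5 nonzero rows; the last pivot sits in the augmented column, so rank(B) = 4 but rank([B|b]) = 5.
Since the ranks differ, the system is inconsistent.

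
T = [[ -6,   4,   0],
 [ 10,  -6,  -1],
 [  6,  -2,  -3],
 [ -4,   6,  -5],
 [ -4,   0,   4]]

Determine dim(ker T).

Row reduce to echelon form.
R2 ← R2 + (5/3)·R1: [0, 2/3, -1]
R3 ← R3 + R1: [0, 2, -3]
R4 ← R4 − (2/3)·R1: [0, 10/3, -5]
R5 ← R5 − (2/3)·R1: [0, -8/3, 4]
R3 ← R3 − (3)·R2: [0, 0, 0]
R4 ← R4 − (5)·R2: [0, 0, 0]
R5 ← R5 + (4)·R2: [0, 0, 0]
2 nonzero rows, so rank(T) = 2.
T has 3 columns; by rank–nullity, nullity = 3 − 2 = 1.

1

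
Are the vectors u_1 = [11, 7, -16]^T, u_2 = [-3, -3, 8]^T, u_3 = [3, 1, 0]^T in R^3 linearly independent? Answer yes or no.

yes

Form the matrix with these vectors as rows and row reduce.
R2 ← R2 + (3/11)·R1: [0, -12/11, 40/11]
R3 ← R3 − (3/11)·R1: [0, -10/11, 48/11]
R3 ← R3 − (5/6)·R2: [0, 0, 4/3]
3 nonzero rows, so the 3 vectors span a space of dimension 3.
Since 3 = 3, the vectors are linearly independent.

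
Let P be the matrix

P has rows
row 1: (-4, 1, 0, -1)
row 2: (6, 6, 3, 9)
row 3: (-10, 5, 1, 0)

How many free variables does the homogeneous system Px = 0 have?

2

Row reduce to echelon form.
R2 ← R2 + (3/2)·R1: [0, 15/2, 3, 15/2]
R3 ← R3 − (5/2)·R1: [0, 5/2, 1, 5/2]
R3 ← R3 − (1/3)·R2: [0, 0, 0, 0]
2 nonzero rows, so rank(P) = 2.
P has 4 columns; by rank–nullity, nullity = 4 − 2 = 2.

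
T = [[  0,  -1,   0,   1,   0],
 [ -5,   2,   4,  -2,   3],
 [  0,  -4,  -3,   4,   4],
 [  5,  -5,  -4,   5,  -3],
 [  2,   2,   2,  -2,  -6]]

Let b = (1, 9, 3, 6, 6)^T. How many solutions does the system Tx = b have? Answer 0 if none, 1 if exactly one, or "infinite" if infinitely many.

Row reduce the augmented matrix [T | b].
Swap R1 ↔ R2
R4 ← R4 + R1: [0, -3, 0, 3, 0, 15]
R5 ← R5 + (2/5)·R1: [0, 14/5, 18/5, -14/5, -24/5, 48/5]
R3 ← R3 − (4)·R2: [0, 0, -3, 0, 4, -1]
R4 ← R4 − (3)·R2: [0, 0, 0, 0, 0, 12]
R5 ← R5 + (14/5)·R2: [0, 0, 18/5, 0, -24/5, 62/5]
R5 ← R5 + (6/5)·R3: [0, 0, 0, 0, 0, 56/5]
R5 ← R5 − (14/15)·R4: [0, 0, 0, 0, 0, 0]
The echelon form has 4 nonzero rows; the last pivot sits in the augmented column, so rank(T) = 3 but rank([T|b]) = 4.
Since the ranks differ, the system is inconsistent.
It has no solutions.

0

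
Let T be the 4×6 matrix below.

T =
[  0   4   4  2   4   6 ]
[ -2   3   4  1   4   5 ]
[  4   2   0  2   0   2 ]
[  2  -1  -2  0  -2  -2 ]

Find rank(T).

Row reduce to echelon form.
Swap R1 ↔ R2
R3 ← R3 + (2)·R1: [0, 8, 8, 4, 8, 12]
R4 ← R4 + R1: [0, 2, 2, 1, 2, 3]
R3 ← R3 − (2)·R2: [0, 0, 0, 0, 0, 0]
R4 ← R4 − (1/2)·R2: [0, 0, 0, 0, 0, 0]
Echelon form has 2 nonzero rows, so rank(T) = 2.

2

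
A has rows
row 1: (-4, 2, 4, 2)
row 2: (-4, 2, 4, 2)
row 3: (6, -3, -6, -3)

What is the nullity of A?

Row reduce to echelon form.
R2 ← R2 − R1: [0, 0, 0, 0]
R3 ← R3 + (3/2)·R1: [0, 0, 0, 0]
1 nonzero row, so rank(A) = 1.
A has 4 columns; by rank–nullity, nullity = 4 − 1 = 3.

3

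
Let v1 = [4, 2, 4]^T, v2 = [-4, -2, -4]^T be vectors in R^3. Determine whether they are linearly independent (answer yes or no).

Form the matrix with these vectors as rows and row reduce.
R2 ← R2 + R1: [0, 0, 0]
1 nonzero row, so the 2 vectors span a space of dimension 1.
Since 1 < 2, the vectors are linearly dependent.

no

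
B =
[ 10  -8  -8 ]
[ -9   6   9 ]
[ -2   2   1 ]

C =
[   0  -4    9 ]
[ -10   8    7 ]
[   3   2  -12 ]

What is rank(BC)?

First compute BC:
[[ 56, -120, 130],
 [-33, 102, -147],
 [-17,  26, -16]]
Now row reduce the product.
R2 ← R2 + (33/56)·R1: [0, 219/7, -1971/28]
R3 ← R3 + (17/56)·R1: [0, -73/7, 657/28]
R3 ← R3 + (1/3)·R2: [0, 0, 0]
2 nonzero rows, so rank(BC) = 2.

2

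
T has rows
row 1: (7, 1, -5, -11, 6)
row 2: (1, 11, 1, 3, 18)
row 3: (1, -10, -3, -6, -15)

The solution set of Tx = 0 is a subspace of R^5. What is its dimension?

Row reduce to echelon form.
R2 ← R2 − (1/7)·R1: [0, 76/7, 12/7, 32/7, 120/7]
R3 ← R3 − (1/7)·R1: [0, -71/7, -16/7, -31/7, -111/7]
R3 ← R3 + (71/76)·R2: [0, 0, -13/19, -3/19, 3/19]
3 nonzero rows, so rank(T) = 3.
T has 5 columns; by rank–nullity, nullity = 5 − 3 = 2.

2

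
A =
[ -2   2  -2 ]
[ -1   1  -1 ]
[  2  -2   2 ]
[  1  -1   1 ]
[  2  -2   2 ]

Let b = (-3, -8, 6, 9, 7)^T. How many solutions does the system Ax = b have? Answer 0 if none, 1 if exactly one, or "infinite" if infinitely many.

Row reduce the augmented matrix [A | b].
R2 ← R2 − (1/2)·R1: [0, 0, 0, -13/2]
R3 ← R3 + R1: [0, 0, 0, 3]
R4 ← R4 + (1/2)·R1: [0, 0, 0, 15/2]
R5 ← R5 + R1: [0, 0, 0, 4]
R3 ← R3 + (6/13)·R2: [0, 0, 0, 0]
R4 ← R4 + (15/13)·R2: [0, 0, 0, 0]
R5 ← R5 + (8/13)·R2: [0, 0, 0, 0]
The echelon form has 2 nonzero rows; the last pivot sits in the augmented column, so rank(A) = 1 but rank([A|b]) = 2.
Since the ranks differ, the system is inconsistent.
It has no solutions.

0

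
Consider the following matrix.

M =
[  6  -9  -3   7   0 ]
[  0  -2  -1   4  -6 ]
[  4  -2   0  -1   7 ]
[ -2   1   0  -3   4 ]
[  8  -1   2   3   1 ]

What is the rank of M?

Row reduce to echelon form.
R3 ← R3 − (2/3)·R1: [0, 4, 2, -17/3, 7]
R4 ← R4 + (1/3)·R1: [0, -2, -1, -2/3, 4]
R5 ← R5 − (4/3)·R1: [0, 11, 6, -19/3, 1]
R3 ← R3 + (2)·R2: [0, 0, 0, 7/3, -5]
R4 ← R4 − R2: [0, 0, 0, -14/3, 10]
R5 ← R5 + (11/2)·R2: [0, 0, 1/2, 47/3, -32]
Swap R3 ↔ R5
R5 ← R5 + (1/2)·R4: [0, 0, 0, 0, 0]
Echelon form has 4 nonzero rows, so rank(M) = 4.

4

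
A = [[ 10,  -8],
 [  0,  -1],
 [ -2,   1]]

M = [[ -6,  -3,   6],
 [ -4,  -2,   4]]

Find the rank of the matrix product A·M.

First compute AM:
[[-28, -14,  28],
 [  4,   2,  -4],
 [  8,   4,  -8]]
Now row reduce the product.
R2 ← R2 + (1/7)·R1: [0, 0, 0]
R3 ← R3 + (2/7)·R1: [0, 0, 0]
1 nonzero row, so rank(AM) = 1.

1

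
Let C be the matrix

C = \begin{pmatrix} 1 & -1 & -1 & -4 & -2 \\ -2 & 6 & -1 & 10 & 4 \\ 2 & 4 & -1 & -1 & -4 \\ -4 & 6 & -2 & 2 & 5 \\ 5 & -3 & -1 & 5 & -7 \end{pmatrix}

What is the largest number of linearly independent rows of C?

5

Row reduce to echelon form.
R2 ← R2 + (2)·R1: [0, 4, -3, 2, 0]
R3 ← R3 − (2)·R1: [0, 6, 1, 7, 0]
R4 ← R4 + (4)·R1: [0, 2, -6, -14, -3]
R5 ← R5 − (5)·R1: [0, 2, 4, 25, 3]
R3 ← R3 − (3/2)·R2: [0, 0, 11/2, 4, 0]
R4 ← R4 − (1/2)·R2: [0, 0, -9/2, -15, -3]
R5 ← R5 − (1/2)·R2: [0, 0, 11/2, 24, 3]
R4 ← R4 + (9/11)·R3: [0, 0, 0, -129/11, -3]
R5 ← R5 − R3: [0, 0, 0, 20, 3]
R5 ← R5 + (220/129)·R4: [0, 0, 0, 0, -91/43]
Echelon form has 5 nonzero rows, so rank(C) = 5.
The rank gives the maximum number of linearly independent rows: 5.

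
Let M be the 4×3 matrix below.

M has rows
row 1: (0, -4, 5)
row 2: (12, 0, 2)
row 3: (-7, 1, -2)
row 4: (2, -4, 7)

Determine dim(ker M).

0

Row reduce to echelon form.
Swap R1 ↔ R2
R3 ← R3 + (7/12)·R1: [0, 1, -5/6]
R4 ← R4 − (1/6)·R1: [0, -4, 20/3]
R3 ← R3 + (1/4)·R2: [0, 0, 5/12]
R4 ← R4 − R2: [0, 0, 5/3]
R4 ← R4 − (4)·R3: [0, 0, 0]
3 nonzero rows, so rank(M) = 3.
M has 3 columns; by rank–nullity, nullity = 3 − 3 = 0.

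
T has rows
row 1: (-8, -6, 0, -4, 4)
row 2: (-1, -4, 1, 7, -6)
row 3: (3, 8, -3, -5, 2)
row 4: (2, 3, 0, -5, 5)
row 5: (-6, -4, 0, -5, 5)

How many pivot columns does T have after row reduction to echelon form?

3

Row reduce to echelon form.
R2 ← R2 − (1/8)·R1: [0, -13/4, 1, 15/2, -13/2]
R3 ← R3 + (3/8)·R1: [0, 23/4, -3, -13/2, 7/2]
R4 ← R4 + (1/4)·R1: [0, 3/2, 0, -6, 6]
R5 ← R5 − (3/4)·R1: [0, 1/2, 0, -2, 2]
R3 ← R3 + (23/13)·R2: [0, 0, -16/13, 88/13, -8]
R4 ← R4 + (6/13)·R2: [0, 0, 6/13, -33/13, 3]
R5 ← R5 + (2/13)·R2: [0, 0, 2/13, -11/13, 1]
R4 ← R4 + (3/8)·R3: [0, 0, 0, 0, 0]
R5 ← R5 + (1/8)·R3: [0, 0, 0, 0, 0]
Echelon form has 3 nonzero rows, so rank(T) = 3.
Each nonzero row contributes one pivot column: 3 pivot columns.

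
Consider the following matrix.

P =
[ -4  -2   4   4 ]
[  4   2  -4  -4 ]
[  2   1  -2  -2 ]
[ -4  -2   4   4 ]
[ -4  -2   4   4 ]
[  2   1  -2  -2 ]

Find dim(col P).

Row reduce to echelon form.
R2 ← R2 + R1: [0, 0, 0, 0]
R3 ← R3 + (1/2)·R1: [0, 0, 0, 0]
R4 ← R4 − R1: [0, 0, 0, 0]
R5 ← R5 − R1: [0, 0, 0, 0]
R6 ← R6 + (1/2)·R1: [0, 0, 0, 0]
Echelon form has 1 nonzero row, so rank(P) = 1.
The column space has dimension equal to the rank: 1.

1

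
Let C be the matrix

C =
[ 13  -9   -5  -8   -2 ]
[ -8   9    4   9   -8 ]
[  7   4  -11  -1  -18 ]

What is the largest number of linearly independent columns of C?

Row reduce to echelon form.
R2 ← R2 + (8/13)·R1: [0, 45/13, 12/13, 53/13, -120/13]
R3 ← R3 − (7/13)·R1: [0, 115/13, -108/13, 43/13, -220/13]
R3 ← R3 − (23/9)·R2: [0, 0, -32/3, -64/9, 20/3]
Echelon form has 3 nonzero rows, so rank(C) = 3.
The rank gives the maximum number of linearly independent columns: 3.

3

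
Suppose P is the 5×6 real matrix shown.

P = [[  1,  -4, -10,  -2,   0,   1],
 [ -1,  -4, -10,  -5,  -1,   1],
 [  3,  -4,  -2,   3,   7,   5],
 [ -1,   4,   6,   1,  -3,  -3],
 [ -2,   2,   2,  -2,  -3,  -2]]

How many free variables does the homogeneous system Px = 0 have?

Row reduce to echelon form.
R2 ← R2 + R1: [0, -8, -20, -7, -1, 2]
R3 ← R3 − (3)·R1: [0, 8, 28, 9, 7, 2]
R4 ← R4 + R1: [0, 0, -4, -1, -3, -2]
R5 ← R5 + (2)·R1: [0, -6, -18, -6, -3, 0]
R3 ← R3 + R2: [0, 0, 8, 2, 6, 4]
R5 ← R5 − (3/4)·R2: [0, 0, -3, -3/4, -9/4, -3/2]
R4 ← R4 + (1/2)·R3: [0, 0, 0, 0, 0, 0]
R5 ← R5 + (3/8)·R3: [0, 0, 0, 0, 0, 0]
3 nonzero rows, so rank(P) = 3.
P has 6 columns; by rank–nullity, nullity = 6 − 3 = 3.

3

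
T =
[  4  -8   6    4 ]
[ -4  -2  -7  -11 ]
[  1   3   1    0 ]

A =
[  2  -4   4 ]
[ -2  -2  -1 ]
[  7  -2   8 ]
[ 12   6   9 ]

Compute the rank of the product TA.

2

First compute TA:
[[114,  12, 108],
 [-185, -32, -169],
 [  3, -12,   9]]
Now row reduce the product.
R2 ← R2 + (185/114)·R1: [0, -238/19, 119/19]
R3 ← R3 − (1/38)·R1: [0, -234/19, 117/19]
R3 ← R3 − (117/119)·R2: [0, 0, 0]
2 nonzero rows, so rank(TA) = 2.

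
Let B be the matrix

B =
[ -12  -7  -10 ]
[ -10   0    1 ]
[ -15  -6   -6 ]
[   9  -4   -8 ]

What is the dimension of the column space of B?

Row reduce to echelon form.
R2 ← R2 − (5/6)·R1: [0, 35/6, 28/3]
R3 ← R3 − (5/4)·R1: [0, 11/4, 13/2]
R4 ← R4 + (3/4)·R1: [0, -37/4, -31/2]
R3 ← R3 − (33/70)·R2: [0, 0, 21/10]
R4 ← R4 + (111/70)·R2: [0, 0, -7/10]
R4 ← R4 + (1/3)·R3: [0, 0, 0]
Echelon form has 3 nonzero rows, so rank(B) = 3.
The column space has dimension equal to the rank: 3.

3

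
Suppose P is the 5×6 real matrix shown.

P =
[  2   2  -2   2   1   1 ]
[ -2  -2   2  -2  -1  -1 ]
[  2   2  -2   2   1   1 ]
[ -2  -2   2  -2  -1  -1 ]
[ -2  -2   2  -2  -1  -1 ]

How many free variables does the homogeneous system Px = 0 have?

5

Row reduce to echelon form.
R2 ← R2 + R1: [0, 0, 0, 0, 0, 0]
R3 ← R3 − R1: [0, 0, 0, 0, 0, 0]
R4 ← R4 + R1: [0, 0, 0, 0, 0, 0]
R5 ← R5 + R1: [0, 0, 0, 0, 0, 0]
1 nonzero row, so rank(P) = 1.
P has 6 columns; by rank–nullity, nullity = 6 − 1 = 5.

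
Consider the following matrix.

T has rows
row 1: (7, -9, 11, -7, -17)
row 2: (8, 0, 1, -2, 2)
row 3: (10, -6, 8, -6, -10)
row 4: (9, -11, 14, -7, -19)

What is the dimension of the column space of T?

3

Row reduce to echelon form.
R2 ← R2 − (8/7)·R1: [0, 72/7, -81/7, 6, 150/7]
R3 ← R3 − (10/7)·R1: [0, 48/7, -54/7, 4, 100/7]
R4 ← R4 − (9/7)·R1: [0, 4/7, -1/7, 2, 20/7]
R3 ← R3 − (2/3)·R2: [0, 0, 0, 0, 0]
R4 ← R4 − (1/18)·R2: [0, 0, 1/2, 5/3, 5/3]
Swap R3 ↔ R4
Echelon form has 3 nonzero rows, so rank(T) = 3.
The column space has dimension equal to the rank: 3.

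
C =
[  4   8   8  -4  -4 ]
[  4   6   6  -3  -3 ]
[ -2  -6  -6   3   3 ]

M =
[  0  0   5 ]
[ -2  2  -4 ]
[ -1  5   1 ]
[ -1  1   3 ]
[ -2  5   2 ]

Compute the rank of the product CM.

First compute CM:
[[-12,  32, -24],
 [ -9,  24, -13],
 [  9, -24,  23]]
Now row reduce the product.
R2 ← R2 − (3/4)·R1: [0, 0, 5]
R3 ← R3 + (3/4)·R1: [0, 0, 5]
R3 ← R3 − R2: [0, 0, 0]
2 nonzero rows, so rank(CM) = 2.

2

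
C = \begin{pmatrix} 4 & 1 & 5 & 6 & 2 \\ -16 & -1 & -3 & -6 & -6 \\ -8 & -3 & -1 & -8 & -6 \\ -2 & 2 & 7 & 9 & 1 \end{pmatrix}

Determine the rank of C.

4

Row reduce to echelon form.
R2 ← R2 + (4)·R1: [0, 3, 17, 18, 2]
R3 ← R3 + (2)·R1: [0, -1, 9, 4, -2]
R4 ← R4 + (1/2)·R1: [0, 5/2, 19/2, 12, 2]
R3 ← R3 + (1/3)·R2: [0, 0, 44/3, 10, -4/3]
R4 ← R4 − (5/6)·R2: [0, 0, -14/3, -3, 1/3]
R4 ← R4 + (7/22)·R3: [0, 0, 0, 2/11, -1/11]
Echelon form has 4 nonzero rows, so rank(C) = 4.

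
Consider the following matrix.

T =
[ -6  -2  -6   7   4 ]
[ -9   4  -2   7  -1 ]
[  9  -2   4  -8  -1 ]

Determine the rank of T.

2

Row reduce to echelon form.
R2 ← R2 − (3/2)·R1: [0, 7, 7, -7/2, -7]
R3 ← R3 + (3/2)·R1: [0, -5, -5, 5/2, 5]
R3 ← R3 + (5/7)·R2: [0, 0, 0, 0, 0]
Echelon form has 2 nonzero rows, so rank(T) = 2.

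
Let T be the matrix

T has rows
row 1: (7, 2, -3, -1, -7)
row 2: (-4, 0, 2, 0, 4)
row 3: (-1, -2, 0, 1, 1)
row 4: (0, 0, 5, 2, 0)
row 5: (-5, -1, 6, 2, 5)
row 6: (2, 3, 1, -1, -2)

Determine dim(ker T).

2

Row reduce to echelon form.
R2 ← R2 + (4/7)·R1: [0, 8/7, 2/7, -4/7, 0]
R3 ← R3 + (1/7)·R1: [0, -12/7, -3/7, 6/7, 0]
R5 ← R5 + (5/7)·R1: [0, 3/7, 27/7, 9/7, 0]
R6 ← R6 − (2/7)·R1: [0, 17/7, 13/7, -5/7, 0]
R3 ← R3 + (3/2)·R2: [0, 0, 0, 0, 0]
R5 ← R5 − (3/8)·R2: [0, 0, 15/4, 3/2, 0]
R6 ← R6 − (17/8)·R2: [0, 0, 5/4, 1/2, 0]
Swap R3 ↔ R4
R5 ← R5 − (3/4)·R3: [0, 0, 0, 0, 0]
R6 ← R6 − (1/4)·R3: [0, 0, 0, 0, 0]
3 nonzero rows, so rank(T) = 3.
T has 5 columns; by rank–nullity, nullity = 5 − 3 = 2.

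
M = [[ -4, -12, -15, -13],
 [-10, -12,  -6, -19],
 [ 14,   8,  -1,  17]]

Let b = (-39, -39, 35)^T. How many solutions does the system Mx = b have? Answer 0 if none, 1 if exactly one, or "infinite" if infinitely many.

Row reduce the augmented matrix [M | b].
R2 ← R2 − (5/2)·R1: [0, 18, 63/2, 27/2, 117/2]
R3 ← R3 + (7/2)·R1: [0, -34, -107/2, -57/2, -203/2]
R3 ← R3 + (17/9)·R2: [0, 0, 6, -3, 9]
The echelon form has 3 nonzero rows, and every pivot lies in the first 4 columns, so rank(M) = rank([M|b]) = 3.
The system is consistent.
rank = 3 < 4 unknowns, so there are infinitely many solutions.

infinite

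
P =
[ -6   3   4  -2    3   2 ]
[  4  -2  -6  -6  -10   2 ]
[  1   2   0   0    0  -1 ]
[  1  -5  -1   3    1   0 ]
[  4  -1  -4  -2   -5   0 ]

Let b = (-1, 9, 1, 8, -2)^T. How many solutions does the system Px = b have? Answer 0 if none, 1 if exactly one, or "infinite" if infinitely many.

0

Row reduce the augmented matrix [P | b].
R2 ← R2 + (2/3)·R1: [0, 0, -10/3, -22/3, -8, 10/3, 25/3]
R3 ← R3 + (1/6)·R1: [0, 5/2, 2/3, -1/3, 1/2, -2/3, 5/6]
R4 ← R4 + (1/6)·R1: [0, -9/2, -1/3, 8/3, 3/2, 1/3, 47/6]
R5 ← R5 + (2/3)·R1: [0, 1, -4/3, -10/3, -3, 4/3, -8/3]
Swap R2 ↔ R3
R4 ← R4 + (9/5)·R2: [0, 0, 13/15, 31/15, 12/5, -13/15, 28/3]
R5 ← R5 − (2/5)·R2: [0, 0, -8/5, -16/5, -16/5, 8/5, -3]
R4 ← R4 + (13/50)·R3: [0, 0, 0, 4/25, 8/25, 0, 23/2]
R5 ← R5 − (12/25)·R3: [0, 0, 0, 8/25, 16/25, 0, -7]
R5 ← R5 − (2)·R4: [0, 0, 0, 0, 0, 0, -30]
The echelon form has 5 nonzero rows; the last pivot sits in the augmented column, so rank(P) = 4 but rank([P|b]) = 5.
Since the ranks differ, the system is inconsistent.
It has no solutions.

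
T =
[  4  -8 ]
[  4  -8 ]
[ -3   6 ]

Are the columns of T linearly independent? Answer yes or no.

Row reduce T to echelon form.
R2 ← R2 − R1: [0, 0]
R3 ← R3 + (3/4)·R1: [0, 0]
1 pivot among 2 columns.
Only 1 < 2 pivot columns, so the columns are linearly dependent.

no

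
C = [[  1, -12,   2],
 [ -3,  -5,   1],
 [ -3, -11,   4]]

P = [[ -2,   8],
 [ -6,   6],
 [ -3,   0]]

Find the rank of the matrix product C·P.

2

First compute CP:
[[ 64, -64],
 [ 33, -54],
 [ 60, -90]]
Now row reduce the product.
R2 ← R2 − (33/64)·R1: [0, -21]
R3 ← R3 − (15/16)·R1: [0, -30]
R3 ← R3 − (10/7)·R2: [0, 0]
2 nonzero rows, so rank(CP) = 2.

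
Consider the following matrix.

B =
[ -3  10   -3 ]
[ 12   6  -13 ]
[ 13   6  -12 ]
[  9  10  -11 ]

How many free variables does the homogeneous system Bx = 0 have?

0

Row reduce to echelon form.
R2 ← R2 + (4)·R1: [0, 46, -25]
R3 ← R3 + (13/3)·R1: [0, 148/3, -25]
R4 ← R4 + (3)·R1: [0, 40, -20]
R3 ← R3 − (74/69)·R2: [0, 0, 125/69]
R4 ← R4 − (20/23)·R2: [0, 0, 40/23]
R4 ← R4 − (24/25)·R3: [0, 0, 0]
3 nonzero rows, so rank(B) = 3.
B has 3 columns; by rank–nullity, nullity = 3 − 3 = 0.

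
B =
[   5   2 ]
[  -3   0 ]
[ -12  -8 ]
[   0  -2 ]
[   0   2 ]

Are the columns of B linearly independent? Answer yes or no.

yes

Row reduce B to echelon form.
R2 ← R2 + (3/5)·R1: [0, 6/5]
R3 ← R3 + (12/5)·R1: [0, -16/5]
R3 ← R3 + (8/3)·R2: [0, 0]
R4 ← R4 + (5/3)·R2: [0, 0]
R5 ← R5 − (5/3)·R2: [0, 0]
2 pivots among 2 columns.
Every column is a pivot column, so the columns are linearly independent.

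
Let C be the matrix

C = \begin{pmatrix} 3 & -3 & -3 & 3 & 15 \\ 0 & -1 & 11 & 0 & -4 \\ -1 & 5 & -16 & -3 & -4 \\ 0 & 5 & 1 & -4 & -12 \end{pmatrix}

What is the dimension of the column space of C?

Row reduce to echelon form.
R3 ← R3 + (1/3)·R1: [0, 4, -17, -2, 1]
R3 ← R3 + (4)·R2: [0, 0, 27, -2, -15]
R4 ← R4 + (5)·R2: [0, 0, 56, -4, -32]
R4 ← R4 − (56/27)·R3: [0, 0, 0, 4/27, -8/9]
Echelon form has 4 nonzero rows, so rank(C) = 4.
The column space has dimension equal to the rank: 4.

4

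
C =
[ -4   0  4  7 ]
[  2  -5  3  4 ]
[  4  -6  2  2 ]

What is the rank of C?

Row reduce to echelon form.
R2 ← R2 + (1/2)·R1: [0, -5, 5, 15/2]
R3 ← R3 + R1: [0, -6, 6, 9]
R3 ← R3 − (6/5)·R2: [0, 0, 0, 0]
Echelon form has 2 nonzero rows, so rank(C) = 2.

2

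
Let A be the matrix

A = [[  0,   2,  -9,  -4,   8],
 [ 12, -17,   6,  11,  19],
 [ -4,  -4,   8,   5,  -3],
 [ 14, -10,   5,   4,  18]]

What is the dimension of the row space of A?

4

Row reduce to echelon form.
Swap R1 ↔ R2
R3 ← R3 + (1/3)·R1: [0, -29/3, 10, 26/3, 10/3]
R4 ← R4 − (7/6)·R1: [0, 59/6, -2, -53/6, -25/6]
R3 ← R3 + (29/6)·R2: [0, 0, -67/2, -32/3, 42]
R4 ← R4 − (59/12)·R2: [0, 0, 169/4, 65/6, -87/2]
R4 ← R4 + (169/134)·R3: [0, 0, 0, -351/134, 1269/134]
Echelon form has 4 nonzero rows, so rank(A) = 4.
The row space has dimension equal to the rank: 4.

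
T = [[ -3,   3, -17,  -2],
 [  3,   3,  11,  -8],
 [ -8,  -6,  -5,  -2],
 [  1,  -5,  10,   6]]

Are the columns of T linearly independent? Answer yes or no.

Row reduce T to echelon form.
R2 ← R2 + R1: [0, 6, -6, -10]
R3 ← R3 − (8/3)·R1: [0, -14, 121/3, 10/3]
R4 ← R4 + (1/3)·R1: [0, -4, 13/3, 16/3]
R3 ← R3 + (7/3)·R2: [0, 0, 79/3, -20]
R4 ← R4 + (2/3)·R2: [0, 0, 1/3, -4/3]
R4 ← R4 − (1/79)·R3: [0, 0, 0, -256/237]
4 pivots among 4 columns.
Every column is a pivot column, so the columns are linearly independent.

yes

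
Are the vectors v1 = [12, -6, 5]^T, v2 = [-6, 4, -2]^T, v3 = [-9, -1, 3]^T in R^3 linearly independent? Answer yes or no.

yes

Form the matrix with these vectors as rows and row reduce.
R2 ← R2 + (1/2)·R1: [0, 1, 1/2]
R3 ← R3 + (3/4)·R1: [0, -11/2, 27/4]
R3 ← R3 + (11/2)·R2: [0, 0, 19/2]
3 nonzero rows, so the 3 vectors span a space of dimension 3.
Since 3 = 3, the vectors are linearly independent.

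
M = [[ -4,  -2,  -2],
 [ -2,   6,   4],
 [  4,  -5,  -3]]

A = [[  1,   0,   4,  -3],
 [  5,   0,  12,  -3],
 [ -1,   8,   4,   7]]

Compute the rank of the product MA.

First compute MA:
[[-12, -16, -48,   4],
 [ 24,  32,  80,  16],
 [-18, -24, -56, -18]]
Now row reduce the product.
R2 ← R2 + (2)·R1: [0, 0, -16, 24]
R3 ← R3 − (3/2)·R1: [0, 0, 16, -24]
R3 ← R3 + R2: [0, 0, 0, 0]
2 nonzero rows, so rank(MA) = 2.

2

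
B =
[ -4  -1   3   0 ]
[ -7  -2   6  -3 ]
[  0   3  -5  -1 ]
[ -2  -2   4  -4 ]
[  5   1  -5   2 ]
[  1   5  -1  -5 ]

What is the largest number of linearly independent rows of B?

Row reduce to echelon form.
R2 ← R2 − (7/4)·R1: [0, -1/4, 3/4, -3]
R4 ← R4 − (1/2)·R1: [0, -3/2, 5/2, -4]
R5 ← R5 + (5/4)·R1: [0, -1/4, -5/4, 2]
R6 ← R6 + (1/4)·R1: [0, 19/4, -1/4, -5]
R3 ← R3 + (12)·R2: [0, 0, 4, -37]
R4 ← R4 − (6)·R2: [0, 0, -2, 14]
R5 ← R5 − R2: [0, 0, -2, 5]
R6 ← R6 + (19)·R2: [0, 0, 14, -62]
R4 ← R4 + (1/2)·R3: [0, 0, 0, -9/2]
R5 ← R5 + (1/2)·R3: [0, 0, 0, -27/2]
R6 ← R6 − (7/2)·R3: [0, 0, 0, 135/2]
R5 ← R5 − (3)·R4: [0, 0, 0, 0]
R6 ← R6 + (15)·R4: [0, 0, 0, 0]
Echelon form has 4 nonzero rows, so rank(B) = 4.
The rank gives the maximum number of linearly independent rows: 4.

4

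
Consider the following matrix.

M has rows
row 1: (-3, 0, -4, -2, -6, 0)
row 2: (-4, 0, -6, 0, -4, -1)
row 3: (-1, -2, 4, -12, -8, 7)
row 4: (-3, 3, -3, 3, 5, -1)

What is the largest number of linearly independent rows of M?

4

Row reduce to echelon form.
R2 ← R2 − (4/3)·R1: [0, 0, -2/3, 8/3, 4, -1]
R3 ← R3 − (1/3)·R1: [0, -2, 16/3, -34/3, -6, 7]
R4 ← R4 − R1: [0, 3, 1, 5, 11, -1]
Swap R2 ↔ R3
R4 ← R4 + (3/2)·R2: [0, 0, 9, -12, 2, 19/2]
R4 ← R4 + (27/2)·R3: [0, 0, 0, 24, 56, -4]
Echelon form has 4 nonzero rows, so rank(M) = 4.
The rank gives the maximum number of linearly independent rows: 4.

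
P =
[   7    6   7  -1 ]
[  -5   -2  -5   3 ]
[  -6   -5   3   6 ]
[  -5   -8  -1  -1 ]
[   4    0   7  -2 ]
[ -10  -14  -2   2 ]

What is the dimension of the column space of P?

4

Row reduce to echelon form.
R2 ← R2 + (5/7)·R1: [0, 16/7, 0, 16/7]
R3 ← R3 + (6/7)·R1: [0, 1/7, 9, 36/7]
R4 ← R4 + (5/7)·R1: [0, -26/7, 4, -12/7]
R5 ← R5 − (4/7)·R1: [0, -24/7, 3, -10/7]
R6 ← R6 + (10/7)·R1: [0, -38/7, 8, 4/7]
R3 ← R3 − (1/16)·R2: [0, 0, 9, 5]
R4 ← R4 + (13/8)·R2: [0, 0, 4, 2]
R5 ← R5 + (3/2)·R2: [0, 0, 3, 2]
R6 ← R6 + (19/8)·R2: [0, 0, 8, 6]
R4 ← R4 − (4/9)·R3: [0, 0, 0, -2/9]
R5 ← R5 − (1/3)·R3: [0, 0, 0, 1/3]
R6 ← R6 − (8/9)·R3: [0, 0, 0, 14/9]
R5 ← R5 + (3/2)·R4: [0, 0, 0, 0]
R6 ← R6 + (7)·R4: [0, 0, 0, 0]
Echelon form has 4 nonzero rows, so rank(P) = 4.
The column space has dimension equal to the rank: 4.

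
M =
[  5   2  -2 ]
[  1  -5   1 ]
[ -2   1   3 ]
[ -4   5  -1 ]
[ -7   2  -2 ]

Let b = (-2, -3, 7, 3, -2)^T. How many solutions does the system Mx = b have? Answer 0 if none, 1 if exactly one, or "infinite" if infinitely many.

1

Row reduce the augmented matrix [M | b].
R2 ← R2 − (1/5)·R1: [0, -27/5, 7/5, -13/5]
R3 ← R3 + (2/5)·R1: [0, 9/5, 11/5, 31/5]
R4 ← R4 + (4/5)·R1: [0, 33/5, -13/5, 7/5]
R5 ← R5 + (7/5)·R1: [0, 24/5, -24/5, -24/5]
R3 ← R3 + (1/3)·R2: [0, 0, 8/3, 16/3]
R4 ← R4 + (11/9)·R2: [0, 0, -8/9, -16/9]
R5 ← R5 + (8/9)·R2: [0, 0, -32/9, -64/9]
R4 ← R4 + (1/3)·R3: [0, 0, 0, 0]
R5 ← R5 + (4/3)·R3: [0, 0, 0, 0]
The echelon form has 3 nonzero rows, and every pivot lies in the first 3 columns, so rank(M) = rank([M|b]) = 3.
The system is consistent.
rank = 3 = number of unknowns, so the solution is unique.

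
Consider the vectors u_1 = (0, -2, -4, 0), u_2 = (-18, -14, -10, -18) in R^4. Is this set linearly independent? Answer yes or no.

Form the matrix with these vectors as rows and row reduce.
Swap R1 ↔ R2
2 nonzero rows, so the 2 vectors span a space of dimension 2.
Since 2 = 2, the vectors are linearly independent.

yes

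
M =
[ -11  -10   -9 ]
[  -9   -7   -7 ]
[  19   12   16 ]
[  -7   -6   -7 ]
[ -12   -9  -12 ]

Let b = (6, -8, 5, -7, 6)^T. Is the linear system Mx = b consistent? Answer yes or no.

no

Row reduce the augmented matrix [M | b].
R2 ← R2 − (9/11)·R1: [0, 13/11, 4/11, -142/11]
R3 ← R3 + (19/11)·R1: [0, -58/11, 5/11, 169/11]
R4 ← R4 − (7/11)·R1: [0, 4/11, -14/11, -119/11]
R5 ← R5 − (12/11)·R1: [0, 21/11, -24/11, -6/11]
R3 ← R3 + (58/13)·R2: [0, 0, 27/13, -549/13]
R4 ← R4 − (4/13)·R2: [0, 0, -18/13, -89/13]
R5 ← R5 − (21/13)·R2: [0, 0, -36/13, 264/13]
R4 ← R4 + (2/3)·R3: [0, 0, 0, -35]
R5 ← R5 + (4/3)·R3: [0, 0, 0, -36]
R5 ← R5 − (36/35)·R4: [0, 0, 0, 0]
The echelon form has 4 nonzero rows; the last pivot sits in the augmented column, so rank(M) = 3 but rank([M|b]) = 4.
Since the ranks differ, the system is inconsistent.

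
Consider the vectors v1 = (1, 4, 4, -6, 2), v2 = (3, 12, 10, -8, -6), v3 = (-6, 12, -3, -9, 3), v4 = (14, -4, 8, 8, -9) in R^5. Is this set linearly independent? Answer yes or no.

yes

Form the matrix with these vectors as rows and row reduce.
R2 ← R2 − (3)·R1: [0, 0, -2, 10, -12]
R3 ← R3 + (6)·R1: [0, 36, 21, -45, 15]
R4 ← R4 − (14)·R1: [0, -60, -48, 92, -37]
Swap R2 ↔ R3
R4 ← R4 + (5/3)·R2: [0, 0, -13, 17, -12]
R4 ← R4 − (13/2)·R3: [0, 0, 0, -48, 66]
4 nonzero rows, so the 4 vectors span a space of dimension 4.
Since 4 = 4, the vectors are linearly independent.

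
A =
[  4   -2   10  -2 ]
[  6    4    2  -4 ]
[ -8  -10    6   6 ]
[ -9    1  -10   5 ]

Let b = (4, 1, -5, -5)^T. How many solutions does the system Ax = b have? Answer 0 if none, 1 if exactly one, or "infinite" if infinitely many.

0

Row reduce the augmented matrix [A | b].
R2 ← R2 − (3/2)·R1: [0, 7, -13, -1, -5]
R3 ← R3 + (2)·R1: [0, -14, 26, 2, 3]
R4 ← R4 + (9/4)·R1: [0, -7/2, 25/2, 1/2, 4]
R3 ← R3 + (2)·R2: [0, 0, 0, 0, -7]
R4 ← R4 + (1/2)·R2: [0, 0, 6, 0, 3/2]
Swap R3 ↔ R4
The echelon form has 4 nonzero rows; the last pivot sits in the augmented column, so rank(A) = 3 but rank([A|b]) = 4.
Since the ranks differ, the system is inconsistent.
It has no solutions.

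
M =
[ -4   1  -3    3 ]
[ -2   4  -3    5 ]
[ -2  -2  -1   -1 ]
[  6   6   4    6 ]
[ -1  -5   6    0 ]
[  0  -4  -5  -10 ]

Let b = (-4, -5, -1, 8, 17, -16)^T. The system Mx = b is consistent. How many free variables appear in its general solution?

0

Row reduce the augmented matrix [M | b].
R2 ← R2 − (1/2)·R1: [0, 7/2, -3/2, 7/2, -3]
R3 ← R3 − (1/2)·R1: [0, -5/2, 1/2, -5/2, 1]
R4 ← R4 + (3/2)·R1: [0, 15/2, -1/2, 21/2, 2]
R5 ← R5 − (1/4)·R1: [0, -21/4, 27/4, -3/4, 18]
R3 ← R3 + (5/7)·R2: [0, 0, -4/7, 0, -8/7]
R4 ← R4 − (15/7)·R2: [0, 0, 19/7, 3, 59/7]
R5 ← R5 + (3/2)·R2: [0, 0, 9/2, 9/2, 27/2]
R6 ← R6 + (8/7)·R2: [0, 0, -47/7, -6, -136/7]
R4 ← R4 + (19/4)·R3: [0, 0, 0, 3, 3]
R5 ← R5 + (63/8)·R3: [0, 0, 0, 9/2, 9/2]
R6 ← R6 − (47/4)·R3: [0, 0, 0, -6, -6]
R5 ← R5 − (3/2)·R4: [0, 0, 0, 0, 0]
R6 ← R6 + (2)·R4: [0, 0, 0, 0, 0]
The echelon form has 4 nonzero rows, and every pivot lies in the first 4 columns, so rank(M) = rank([M|b]) = 4.
The system is consistent.
Free variables = (unknowns) − (rank) = 4 − 4 = 0.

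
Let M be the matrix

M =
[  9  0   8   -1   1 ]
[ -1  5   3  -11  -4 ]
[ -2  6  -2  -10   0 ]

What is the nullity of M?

2

Row reduce to echelon form.
R2 ← R2 + (1/9)·R1: [0, 5, 35/9, -100/9, -35/9]
R3 ← R3 + (2/9)·R1: [0, 6, -2/9, -92/9, 2/9]
R3 ← R3 − (6/5)·R2: [0, 0, -44/9, 28/9, 44/9]
3 nonzero rows, so rank(M) = 3.
M has 5 columns; by rank–nullity, nullity = 5 − 3 = 2.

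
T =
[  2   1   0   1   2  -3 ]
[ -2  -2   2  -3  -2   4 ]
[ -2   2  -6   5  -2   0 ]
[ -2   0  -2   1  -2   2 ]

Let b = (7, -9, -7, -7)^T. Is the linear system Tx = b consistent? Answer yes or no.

Row reduce the augmented matrix [T | b].
R2 ← R2 + R1: [0, -1, 2, -2, 0, 1, -2]
R3 ← R3 + R1: [0, 3, -6, 6, 0, -3, 0]
R4 ← R4 + R1: [0, 1, -2, 2, 0, -1, 0]
R3 ← R3 + (3)·R2: [0, 0, 0, 0, 0, 0, -6]
R4 ← R4 + R2: [0, 0, 0, 0, 0, 0, -2]
R4 ← R4 − (1/3)·R3: [0, 0, 0, 0, 0, 0, 0]
The echelon form has 3 nonzero rows; the last pivot sits in the augmented column, so rank(T) = 2 but rank([T|b]) = 3.
Since the ranks differ, the system is inconsistent.

no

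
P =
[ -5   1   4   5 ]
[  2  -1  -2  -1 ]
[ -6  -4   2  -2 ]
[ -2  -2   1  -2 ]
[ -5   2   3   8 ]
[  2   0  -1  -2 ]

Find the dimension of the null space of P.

Row reduce to echelon form.
R2 ← R2 + (2/5)·R1: [0, -3/5, -2/5, 1]
R3 ← R3 − (6/5)·R1: [0, -26/5, -14/5, -8]
R4 ← R4 − (2/5)·R1: [0, -12/5, -3/5, -4]
R5 ← R5 − R1: [0, 1, -1, 3]
R6 ← R6 + (2/5)·R1: [0, 2/5, 3/5, 0]
R3 ← R3 − (26/3)·R2: [0, 0, 2/3, -50/3]
R4 ← R4 − (4)·R2: [0, 0, 1, -8]
R5 ← R5 + (5/3)·R2: [0, 0, -5/3, 14/3]
R6 ← R6 + (2/3)·R2: [0, 0, 1/3, 2/3]
R4 ← R4 − (3/2)·R3: [0, 0, 0, 17]
R5 ← R5 + (5/2)·R3: [0, 0, 0, -37]
R6 ← R6 − (1/2)·R3: [0, 0, 0, 9]
R5 ← R5 + (37/17)·R4: [0, 0, 0, 0]
R6 ← R6 − (9/17)·R4: [0, 0, 0, 0]
4 nonzero rows, so rank(P) = 4.
P has 4 columns; by rank–nullity, nullity = 4 − 4 = 0.

0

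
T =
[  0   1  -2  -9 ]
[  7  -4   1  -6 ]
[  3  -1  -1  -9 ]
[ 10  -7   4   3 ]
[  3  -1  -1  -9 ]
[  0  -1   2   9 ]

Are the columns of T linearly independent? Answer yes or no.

Row reduce T to echelon form.
Swap R1 ↔ R2
R3 ← R3 − (3/7)·R1: [0, 5/7, -10/7, -45/7]
R4 ← R4 − (10/7)·R1: [0, -9/7, 18/7, 81/7]
R5 ← R5 − (3/7)·R1: [0, 5/7, -10/7, -45/7]
R3 ← R3 − (5/7)·R2: [0, 0, 0, 0]
R4 ← R4 + (9/7)·R2: [0, 0, 0, 0]
R5 ← R5 − (5/7)·R2: [0, 0, 0, 0]
R6 ← R6 + R2: [0, 0, 0, 0]
2 pivots among 4 columns.
Only 2 < 4 pivot columns, so the columns are linearly dependent.

no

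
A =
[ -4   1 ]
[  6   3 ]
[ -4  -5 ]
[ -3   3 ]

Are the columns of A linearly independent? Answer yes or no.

Row reduce A to echelon form.
R2 ← R2 + (3/2)·R1: [0, 9/2]
R3 ← R3 − R1: [0, -6]
R4 ← R4 − (3/4)·R1: [0, 9/4]
R3 ← R3 + (4/3)·R2: [0, 0]
R4 ← R4 − (1/2)·R2: [0, 0]
2 pivots among 2 columns.
Every column is a pivot column, so the columns are linearly independent.

yes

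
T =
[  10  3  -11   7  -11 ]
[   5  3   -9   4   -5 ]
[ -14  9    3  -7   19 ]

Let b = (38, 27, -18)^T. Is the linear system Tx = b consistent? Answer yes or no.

yes

Row reduce the augmented matrix [T | b].
R2 ← R2 − (1/2)·R1: [0, 3/2, -7/2, 1/2, 1/2, 8]
R3 ← R3 + (7/5)·R1: [0, 66/5, -62/5, 14/5, 18/5, 176/5]
R3 ← R3 − (44/5)·R2: [0, 0, 92/5, -8/5, -4/5, -176/5]
The echelon form has 3 nonzero rows, and every pivot lies in the first 5 columns, so rank(T) = rank([T|b]) = 3.
The system is consistent.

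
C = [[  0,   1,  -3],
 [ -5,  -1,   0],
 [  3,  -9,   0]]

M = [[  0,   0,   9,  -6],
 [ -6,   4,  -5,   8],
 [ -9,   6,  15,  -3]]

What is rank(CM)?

2

First compute CM:
[[ 21, -14, -50,  17],
 [  6,  -4, -40,  22],
 [ 54, -36,  72, -90]]
Now row reduce the product.
R2 ← R2 − (2/7)·R1: [0, 0, -180/7, 120/7]
R3 ← R3 − (18/7)·R1: [0, 0, 1404/7, -936/7]
R3 ← R3 + (39/5)·R2: [0, 0, 0, 0]
2 nonzero rows, so rank(CM) = 2.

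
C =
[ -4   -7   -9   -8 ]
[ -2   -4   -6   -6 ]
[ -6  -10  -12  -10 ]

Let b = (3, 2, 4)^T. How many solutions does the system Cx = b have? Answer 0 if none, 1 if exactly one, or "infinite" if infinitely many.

Row reduce the augmented matrix [C | b].
R2 ← R2 − (1/2)·R1: [0, -1/2, -3/2, -2, 1/2]
R3 ← R3 − (3/2)·R1: [0, 1/2, 3/2, 2, -1/2]
R3 ← R3 + R2: [0, 0, 0, 0, 0]
The echelon form has 2 nonzero rows, and every pivot lies in the first 4 columns, so rank(C) = rank([C|b]) = 2.
The system is consistent.
rank = 2 < 4 unknowns, so there are infinitely many solutions.

infinite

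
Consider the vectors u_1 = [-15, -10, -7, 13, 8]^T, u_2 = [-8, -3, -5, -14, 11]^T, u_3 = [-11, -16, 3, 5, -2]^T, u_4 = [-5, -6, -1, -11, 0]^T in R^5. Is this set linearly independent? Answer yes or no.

Form the matrix with these vectors as rows and row reduce.
R2 ← R2 − (8/15)·R1: [0, 7/3, -19/15, -314/15, 101/15]
R3 ← R3 − (11/15)·R1: [0, -26/3, 122/15, -68/15, -118/15]
R4 ← R4 − (1/3)·R1: [0, -8/3, 4/3, -46/3, -8/3]
R3 ← R3 + (26/7)·R2: [0, 0, 24/7, -576/7, 120/7]
R4 ← R4 + (8/7)·R2: [0, 0, -4/35, -1374/35, 176/35]
R4 ← R4 + (1/30)·R3: [0, 0, 0, -42, 28/5]
4 nonzero rows, so the 4 vectors span a space of dimension 4.
Since 4 = 4, the vectors are linearly independent.

yes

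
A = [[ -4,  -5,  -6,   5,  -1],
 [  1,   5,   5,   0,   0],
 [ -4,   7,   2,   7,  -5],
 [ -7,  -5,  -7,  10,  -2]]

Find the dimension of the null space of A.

Row reduce to echelon form.
R2 ← R2 + (1/4)·R1: [0, 15/4, 7/2, 5/4, -1/4]
R3 ← R3 − R1: [0, 12, 8, 2, -4]
R4 ← R4 − (7/4)·R1: [0, 15/4, 7/2, 5/4, -1/4]
R3 ← R3 − (16/5)·R2: [0, 0, -16/5, -2, -16/5]
R4 ← R4 − R2: [0, 0, 0, 0, 0]
3 nonzero rows, so rank(A) = 3.
A has 5 columns; by rank–nullity, nullity = 5 − 3 = 2.

2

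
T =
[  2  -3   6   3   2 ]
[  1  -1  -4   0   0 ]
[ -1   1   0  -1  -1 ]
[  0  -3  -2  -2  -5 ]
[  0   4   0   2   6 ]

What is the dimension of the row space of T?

Row reduce to echelon form.
R2 ← R2 − (1/2)·R1: [0, 1/2, -7, -3/2, -1]
R3 ← R3 + (1/2)·R1: [0, -1/2, 3, 1/2, 0]
R3 ← R3 + R2: [0, 0, -4, -1, -1]
R4 ← R4 + (6)·R2: [0, 0, -44, -11, -11]
R5 ← R5 − (8)·R2: [0, 0, 56, 14, 14]
R4 ← R4 − (11)·R3: [0, 0, 0, 0, 0]
R5 ← R5 + (14)·R3: [0, 0, 0, 0, 0]
Echelon form has 3 nonzero rows, so rank(T) = 3.
The row space has dimension equal to the rank: 3.

3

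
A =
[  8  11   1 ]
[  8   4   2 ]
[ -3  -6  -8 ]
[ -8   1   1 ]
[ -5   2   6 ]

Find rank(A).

Row reduce to echelon form.
R2 ← R2 − R1: [0, -7, 1]
R3 ← R3 + (3/8)·R1: [0, -15/8, -61/8]
R4 ← R4 + R1: [0, 12, 2]
R5 ← R5 + (5/8)·R1: [0, 71/8, 53/8]
R3 ← R3 − (15/56)·R2: [0, 0, -221/28]
R4 ← R4 + (12/7)·R2: [0, 0, 26/7]
R5 ← R5 + (71/56)·R2: [0, 0, 221/28]
R4 ← R4 + (8/17)·R3: [0, 0, 0]
R5 ← R5 + R3: [0, 0, 0]
Echelon form has 3 nonzero rows, so rank(A) = 3.

3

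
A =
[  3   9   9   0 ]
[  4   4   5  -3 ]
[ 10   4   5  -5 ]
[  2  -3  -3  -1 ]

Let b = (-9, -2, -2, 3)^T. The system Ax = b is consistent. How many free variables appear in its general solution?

Row reduce the augmented matrix [A | b].
R2 ← R2 − (4/3)·R1: [0, -8, -7, -3, 10]
R3 ← R3 − (10/3)·R1: [0, -26, -25, -5, 28]
R4 ← R4 − (2/3)·R1: [0, -9, -9, -1, 9]
R3 ← R3 − (13/4)·R2: [0, 0, -9/4, 19/4, -9/2]
R4 ← R4 − (9/8)·R2: [0, 0, -9/8, 19/8, -9/4]
R4 ← R4 − (1/2)·R3: [0, 0, 0, 0, 0]
The echelon form has 3 nonzero rows, and every pivot lies in the first 4 columns, so rank(A) = rank([A|b]) = 3.
The system is consistent.
Free variables = (unknowns) − (rank) = 4 − 3 = 1.

1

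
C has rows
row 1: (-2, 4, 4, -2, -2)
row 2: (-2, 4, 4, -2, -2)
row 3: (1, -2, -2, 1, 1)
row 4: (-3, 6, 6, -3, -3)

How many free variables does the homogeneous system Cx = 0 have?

4

Row reduce to echelon form.
R2 ← R2 − R1: [0, 0, 0, 0, 0]
R3 ← R3 + (1/2)·R1: [0, 0, 0, 0, 0]
R4 ← R4 − (3/2)·R1: [0, 0, 0, 0, 0]
1 nonzero row, so rank(C) = 1.
C has 5 columns; by rank–nullity, nullity = 5 − 1 = 4.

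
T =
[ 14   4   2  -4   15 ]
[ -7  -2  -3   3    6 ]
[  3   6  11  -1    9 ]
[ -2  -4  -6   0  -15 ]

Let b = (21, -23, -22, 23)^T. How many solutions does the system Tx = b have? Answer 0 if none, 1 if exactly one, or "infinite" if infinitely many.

Row reduce the augmented matrix [T | b].
R2 ← R2 + (1/2)·R1: [0, 0, -2, 1, 27/2, -25/2]
R3 ← R3 − (3/14)·R1: [0, 36/7, 74/7, -1/7, 81/14, -53/2]
R4 ← R4 + (1/7)·R1: [0, -24/7, -40/7, -4/7, -90/7, 26]
Swap R2 ↔ R3
R4 ← R4 + (2/3)·R2: [0, 0, 4/3, -2/3, -9, 25/3]
R4 ← R4 + (2/3)·R3: [0, 0, 0, 0, 0, 0]
The echelon form has 3 nonzero rows, and every pivot lies in the first 5 columns, so rank(T) = rank([T|b]) = 3.
The system is consistent.
rank = 3 < 5 unknowns, so there are infinitely many solutions.

infinite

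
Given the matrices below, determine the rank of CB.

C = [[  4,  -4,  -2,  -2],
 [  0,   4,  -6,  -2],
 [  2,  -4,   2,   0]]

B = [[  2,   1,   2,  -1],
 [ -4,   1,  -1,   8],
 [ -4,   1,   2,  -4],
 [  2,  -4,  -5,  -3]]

First compute CB:
[[ 28,   6,  18, -22],
 [  4,   6,  -6,  62],
 [ 12,   0,  12, -42]]
Now row reduce the product.
R2 ← R2 − (1/7)·R1: [0, 36/7, -60/7, 456/7]
R3 ← R3 − (3/7)·R1: [0, -18/7, 30/7, -228/7]
R3 ← R3 + (1/2)·R2: [0, 0, 0, 0]
2 nonzero rows, so rank(CB) = 2.

2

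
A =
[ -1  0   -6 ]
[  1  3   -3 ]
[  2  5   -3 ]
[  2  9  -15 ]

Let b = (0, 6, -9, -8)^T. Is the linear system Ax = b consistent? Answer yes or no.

Row reduce the augmented matrix [A | b].
R2 ← R2 + R1: [0, 3, -9, 6]
R3 ← R3 + (2)·R1: [0, 5, -15, -9]
R4 ← R4 + (2)·R1: [0, 9, -27, -8]
R3 ← R3 − (5/3)·R2: [0, 0, 0, -19]
R4 ← R4 − (3)·R2: [0, 0, 0, -26]
R4 ← R4 − (26/19)·R3: [0, 0, 0, 0]
The echelon form has 3 nonzero rows; the last pivot sits in the augmented column, so rank(A) = 2 but rank([A|b]) = 3.
Since the ranks differ, the system is inconsistent.

no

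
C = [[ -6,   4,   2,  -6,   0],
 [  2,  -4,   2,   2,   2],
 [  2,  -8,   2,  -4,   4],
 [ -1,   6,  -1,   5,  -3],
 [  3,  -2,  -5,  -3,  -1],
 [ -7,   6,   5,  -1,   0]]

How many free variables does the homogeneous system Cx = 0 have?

2

Row reduce to echelon form.
R2 ← R2 + (1/3)·R1: [0, -8/3, 8/3, 0, 2]
R3 ← R3 + (1/3)·R1: [0, -20/3, 8/3, -6, 4]
R4 ← R4 − (1/6)·R1: [0, 16/3, -4/3, 6, -3]
R5 ← R5 + (1/2)·R1: [0, 0, -4, -6, -1]
R6 ← R6 − (7/6)·R1: [0, 4/3, 8/3, 6, 0]
R3 ← R3 − (5/2)·R2: [0, 0, -4, -6, -1]
R4 ← R4 + (2)·R2: [0, 0, 4, 6, 1]
R6 ← R6 + (1/2)·R2: [0, 0, 4, 6, 1]
R4 ← R4 + R3: [0, 0, 0, 0, 0]
R5 ← R5 − R3: [0, 0, 0, 0, 0]
R6 ← R6 + R3: [0, 0, 0, 0, 0]
3 nonzero rows, so rank(C) = 3.
C has 5 columns; by rank–nullity, nullity = 5 − 3 = 2.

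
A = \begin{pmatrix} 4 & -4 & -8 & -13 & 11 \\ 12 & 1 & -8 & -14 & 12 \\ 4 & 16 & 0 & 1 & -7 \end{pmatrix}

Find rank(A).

Row reduce to echelon form.
R2 ← R2 − (3)·R1: [0, 13, 16, 25, -21]
R3 ← R3 − R1: [0, 20, 8, 14, -18]
R3 ← R3 − (20/13)·R2: [0, 0, -216/13, -318/13, 186/13]
Echelon form has 3 nonzero rows, so rank(A) = 3.

3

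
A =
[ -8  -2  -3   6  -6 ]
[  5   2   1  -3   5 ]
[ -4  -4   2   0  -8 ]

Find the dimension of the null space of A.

3

Row reduce to echelon form.
R2 ← R2 + (5/8)·R1: [0, 3/4, -7/8, 3/4, 5/4]
R3 ← R3 − (1/2)·R1: [0, -3, 7/2, -3, -5]
R3 ← R3 + (4)·R2: [0, 0, 0, 0, 0]
2 nonzero rows, so rank(A) = 2.
A has 5 columns; by rank–nullity, nullity = 5 − 2 = 3.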